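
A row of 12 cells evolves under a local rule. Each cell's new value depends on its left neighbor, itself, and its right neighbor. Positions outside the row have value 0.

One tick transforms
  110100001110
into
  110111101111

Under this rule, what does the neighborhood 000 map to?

1

At position 5 the neighborhood is 000; the next row has 1 there.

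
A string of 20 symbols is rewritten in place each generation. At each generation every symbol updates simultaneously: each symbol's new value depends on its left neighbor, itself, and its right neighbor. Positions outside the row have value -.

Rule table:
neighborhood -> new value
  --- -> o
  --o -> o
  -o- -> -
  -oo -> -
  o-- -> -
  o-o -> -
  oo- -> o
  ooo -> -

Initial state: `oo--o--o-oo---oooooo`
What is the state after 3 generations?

-o-o--o---o-oo-----o
o----o--oo---o-oooo-
--ooo--o-o-oo-----o-

--ooo--o-o-oo-----o-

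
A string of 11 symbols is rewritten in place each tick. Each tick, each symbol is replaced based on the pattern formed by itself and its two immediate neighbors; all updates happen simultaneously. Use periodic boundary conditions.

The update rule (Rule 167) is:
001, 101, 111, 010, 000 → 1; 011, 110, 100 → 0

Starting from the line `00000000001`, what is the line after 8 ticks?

01111111111
10111111110
11011111101
10101111010
11110110111
11101001011
11011011101
10100101010

10100101010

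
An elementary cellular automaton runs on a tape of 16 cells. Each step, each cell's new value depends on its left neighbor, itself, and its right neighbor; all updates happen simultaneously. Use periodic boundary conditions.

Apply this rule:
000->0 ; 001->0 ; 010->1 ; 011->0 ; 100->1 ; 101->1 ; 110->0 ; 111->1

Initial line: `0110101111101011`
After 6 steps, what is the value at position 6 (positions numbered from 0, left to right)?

1001110111011100
1100101010101010
0010111111111111
1011011111111110
1100101111111101
1010110111111010
position 6 holds 0

0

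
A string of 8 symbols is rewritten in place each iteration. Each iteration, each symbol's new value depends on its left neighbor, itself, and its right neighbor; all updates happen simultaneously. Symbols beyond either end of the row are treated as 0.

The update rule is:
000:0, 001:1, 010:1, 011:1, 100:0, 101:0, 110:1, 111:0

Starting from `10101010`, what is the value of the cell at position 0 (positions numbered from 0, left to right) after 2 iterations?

1

iteration 1: 10101010  (fixed point — unchanged through iteration 2)
position 0 holds 1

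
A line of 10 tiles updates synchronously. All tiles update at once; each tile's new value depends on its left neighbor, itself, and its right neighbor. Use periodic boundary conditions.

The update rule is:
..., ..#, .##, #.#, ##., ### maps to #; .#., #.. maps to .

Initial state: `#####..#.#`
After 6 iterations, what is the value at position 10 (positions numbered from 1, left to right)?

#

#####.#.##
######.###
##########
##########  (fixed point — unchanged through iteration 6)
position 10 holds #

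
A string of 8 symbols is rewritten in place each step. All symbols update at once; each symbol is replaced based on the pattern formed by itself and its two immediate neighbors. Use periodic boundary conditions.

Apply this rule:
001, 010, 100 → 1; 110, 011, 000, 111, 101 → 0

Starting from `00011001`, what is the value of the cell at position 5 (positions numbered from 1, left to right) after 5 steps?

step 1: 10100111
step 2: 00111000
step 3: 01000100
step 4: 11101110
step 5: 00000000
position 5 holds 0

0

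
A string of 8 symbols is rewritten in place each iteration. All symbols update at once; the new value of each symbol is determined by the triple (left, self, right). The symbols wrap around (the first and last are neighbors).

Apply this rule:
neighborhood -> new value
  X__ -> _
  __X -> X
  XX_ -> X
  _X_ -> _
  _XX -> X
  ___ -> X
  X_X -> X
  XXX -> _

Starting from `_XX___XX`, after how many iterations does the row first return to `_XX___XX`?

8

iteration 1: XXX_XXXX
iteration 2: __XXX___
iteration 3: XXX_X_XX
iteration 4: __XX_XX_
iteration 5: XXXXXXX_
iteration 6: X_____XX
iteration 7: X_XXXXX_
iteration 8: _XX___XX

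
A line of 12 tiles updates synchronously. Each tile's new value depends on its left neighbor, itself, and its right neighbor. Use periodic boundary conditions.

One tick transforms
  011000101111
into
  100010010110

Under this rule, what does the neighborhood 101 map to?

At position 0 the neighborhood is 101; the next row has 1 there.

1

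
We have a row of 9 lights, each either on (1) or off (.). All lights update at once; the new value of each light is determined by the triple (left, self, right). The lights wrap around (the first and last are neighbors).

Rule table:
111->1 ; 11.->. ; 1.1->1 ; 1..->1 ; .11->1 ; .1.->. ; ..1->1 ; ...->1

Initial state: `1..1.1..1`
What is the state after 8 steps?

.11.1.111
11.1.111.
1.1.111.1
.1.111.11
1.111.11.
.111.11.1
111.11.1.
11.11.1.1

11.11.1.1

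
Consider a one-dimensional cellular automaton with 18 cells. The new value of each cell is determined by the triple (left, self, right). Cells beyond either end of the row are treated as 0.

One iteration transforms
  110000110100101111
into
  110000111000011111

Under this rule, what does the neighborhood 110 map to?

1

At position 1 the neighborhood is 110; the next row has 1 there.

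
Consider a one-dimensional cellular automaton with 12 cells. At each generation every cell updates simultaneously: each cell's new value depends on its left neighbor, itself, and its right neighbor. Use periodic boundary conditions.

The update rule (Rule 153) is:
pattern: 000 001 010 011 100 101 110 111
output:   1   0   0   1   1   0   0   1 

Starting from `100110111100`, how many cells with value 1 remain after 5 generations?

4

010100111010
000010110001
111000101100
110110001010
100101100000
count of 1: 4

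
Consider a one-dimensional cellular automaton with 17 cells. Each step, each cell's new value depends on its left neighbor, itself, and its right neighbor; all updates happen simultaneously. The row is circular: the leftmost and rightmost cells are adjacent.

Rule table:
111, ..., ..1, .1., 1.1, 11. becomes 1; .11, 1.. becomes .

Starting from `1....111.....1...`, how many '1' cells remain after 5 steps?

13

step 1: 1.111.11.11111.11
step 2: 11.111.11.11111.1
step 3: 111.111.11.11111.
step 4: .111.111.11.11111
step 5: 1.111.111.11.1111
count of 1: 13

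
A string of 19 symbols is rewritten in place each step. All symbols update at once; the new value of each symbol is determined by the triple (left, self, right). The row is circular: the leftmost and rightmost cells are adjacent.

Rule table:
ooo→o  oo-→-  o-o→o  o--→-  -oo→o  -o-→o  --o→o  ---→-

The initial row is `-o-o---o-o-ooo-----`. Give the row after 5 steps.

oooo--ooooooo------
ooo--ooooooo------o
oo--ooooooo------oo
o--ooooooo------ooo
--ooooooo------oooo

--ooooooo------oooo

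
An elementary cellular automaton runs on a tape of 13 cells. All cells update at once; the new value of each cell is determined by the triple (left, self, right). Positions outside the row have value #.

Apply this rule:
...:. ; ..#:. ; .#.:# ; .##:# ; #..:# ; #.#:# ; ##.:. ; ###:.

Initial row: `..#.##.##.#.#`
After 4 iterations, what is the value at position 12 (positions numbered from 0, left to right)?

#.###.##.####
.##..##.##...
##.#.#.##.#..
..######.###.
position 12 holds .

.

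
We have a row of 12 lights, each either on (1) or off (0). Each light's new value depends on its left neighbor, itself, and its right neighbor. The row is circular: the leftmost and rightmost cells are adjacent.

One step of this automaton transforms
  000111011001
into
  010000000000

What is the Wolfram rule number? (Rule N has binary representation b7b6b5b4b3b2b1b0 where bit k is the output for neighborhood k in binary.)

position 4: 111 → 0  (bit 7 = 0)
position 5: 110 → 0  (bit 6 = 0)
position 6: 101 → 0  (bit 5 = 0)
position 0: 100 → 0  (bit 4 = 0)
position 3: 011 → 0  (bit 3 = 0)
position 11: 010 → 0  (bit 2 = 0)
position 2: 001 → 0  (bit 1 = 0)
position 1: 000 → 1  (bit 0 = 1)
bits b7..b0 = 00000001 = 1

1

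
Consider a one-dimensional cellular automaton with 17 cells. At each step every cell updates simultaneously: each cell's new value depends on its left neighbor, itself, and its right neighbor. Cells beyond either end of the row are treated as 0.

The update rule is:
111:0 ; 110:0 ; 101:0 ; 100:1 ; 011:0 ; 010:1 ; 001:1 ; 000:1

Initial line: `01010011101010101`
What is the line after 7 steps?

11111100000000001

11011100001010101
00000011111010101
11111100000010101
00000011111110101
11111100000000101
00000011111111101
11111100000000001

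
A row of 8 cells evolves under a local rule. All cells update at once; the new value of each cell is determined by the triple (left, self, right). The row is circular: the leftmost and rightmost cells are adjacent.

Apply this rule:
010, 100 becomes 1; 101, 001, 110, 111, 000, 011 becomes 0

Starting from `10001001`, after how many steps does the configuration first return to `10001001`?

01001100
01100010
00010011
10011000
11000100
00100110
00110001
10001001

8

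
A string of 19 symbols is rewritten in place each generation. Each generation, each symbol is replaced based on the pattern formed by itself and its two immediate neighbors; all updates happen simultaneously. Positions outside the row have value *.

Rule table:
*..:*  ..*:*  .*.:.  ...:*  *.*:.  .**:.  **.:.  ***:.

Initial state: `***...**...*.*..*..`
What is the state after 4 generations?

...***..***...**.**
***...**...***.....
...***..***...*****
***...**...***.....

***...**...***.....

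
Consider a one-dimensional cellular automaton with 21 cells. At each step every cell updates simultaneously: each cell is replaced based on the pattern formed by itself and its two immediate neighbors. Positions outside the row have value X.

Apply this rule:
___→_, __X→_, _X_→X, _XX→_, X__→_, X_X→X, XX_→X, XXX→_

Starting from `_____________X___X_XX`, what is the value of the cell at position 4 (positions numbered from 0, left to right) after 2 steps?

_

step 1: _____________X___XX__
step 2: _____________X____X__
position 4 holds _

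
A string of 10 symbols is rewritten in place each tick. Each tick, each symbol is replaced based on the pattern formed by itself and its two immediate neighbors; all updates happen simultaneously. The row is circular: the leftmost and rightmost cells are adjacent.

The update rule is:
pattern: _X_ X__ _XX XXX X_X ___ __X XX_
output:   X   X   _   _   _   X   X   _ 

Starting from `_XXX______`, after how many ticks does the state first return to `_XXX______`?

X___XXXXXX
_XXX______

2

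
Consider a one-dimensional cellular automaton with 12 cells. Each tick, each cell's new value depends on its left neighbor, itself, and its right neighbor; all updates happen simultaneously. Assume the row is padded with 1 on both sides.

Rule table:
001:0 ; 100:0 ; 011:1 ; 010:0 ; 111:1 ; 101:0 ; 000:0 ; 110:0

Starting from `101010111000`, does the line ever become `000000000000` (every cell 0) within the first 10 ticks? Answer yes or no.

yes

000000110000
000000100000
000000000000
all cells are 0 at tick 3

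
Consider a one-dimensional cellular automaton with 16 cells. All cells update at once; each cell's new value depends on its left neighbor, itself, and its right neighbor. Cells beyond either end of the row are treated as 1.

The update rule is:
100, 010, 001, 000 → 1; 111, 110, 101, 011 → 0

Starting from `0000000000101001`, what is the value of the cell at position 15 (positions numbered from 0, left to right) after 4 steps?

0

1111111111101110
0000000000000000
1111111111111111
0000000000000000
position 15 holds 0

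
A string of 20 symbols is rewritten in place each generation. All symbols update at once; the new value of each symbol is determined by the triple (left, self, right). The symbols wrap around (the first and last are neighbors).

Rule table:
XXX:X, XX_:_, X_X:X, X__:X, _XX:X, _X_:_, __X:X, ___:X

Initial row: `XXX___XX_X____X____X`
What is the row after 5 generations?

generation 1: XX_XXXX_X_XXXX_XXXXX
generation 2: X_XXXX_X_XXXX_XXXXXX
generation 3: _XXXX_X_XXXX_XXXXXXX
generation 4: XXXX_X_XXXX_XXXXXXX_
generation 5: XXX_X_XXXX_XXXXXXX_X

XXX_X_XXXX_XXXXXXX_X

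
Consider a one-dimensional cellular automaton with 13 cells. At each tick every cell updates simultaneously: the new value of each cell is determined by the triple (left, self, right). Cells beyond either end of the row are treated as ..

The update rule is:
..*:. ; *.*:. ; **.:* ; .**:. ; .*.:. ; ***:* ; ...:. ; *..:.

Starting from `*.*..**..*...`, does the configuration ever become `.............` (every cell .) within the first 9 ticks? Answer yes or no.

yes

......*......
.............
all cells are . at tick 2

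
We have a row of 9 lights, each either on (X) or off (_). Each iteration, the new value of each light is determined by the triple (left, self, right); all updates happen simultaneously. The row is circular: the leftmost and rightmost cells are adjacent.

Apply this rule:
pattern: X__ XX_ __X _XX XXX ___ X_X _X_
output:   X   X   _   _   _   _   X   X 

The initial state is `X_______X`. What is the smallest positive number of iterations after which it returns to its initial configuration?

9

XX_______
_XX______
__XX_____
___XX____
____XX___
_____XX__
______XX_
_______XX
X_______X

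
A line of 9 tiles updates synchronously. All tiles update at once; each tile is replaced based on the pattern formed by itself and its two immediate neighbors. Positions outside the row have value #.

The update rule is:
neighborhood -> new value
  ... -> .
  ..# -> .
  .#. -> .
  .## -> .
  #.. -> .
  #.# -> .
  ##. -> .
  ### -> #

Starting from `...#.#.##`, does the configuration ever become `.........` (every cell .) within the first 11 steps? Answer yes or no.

yes

........#
.........
all cells are . at step 2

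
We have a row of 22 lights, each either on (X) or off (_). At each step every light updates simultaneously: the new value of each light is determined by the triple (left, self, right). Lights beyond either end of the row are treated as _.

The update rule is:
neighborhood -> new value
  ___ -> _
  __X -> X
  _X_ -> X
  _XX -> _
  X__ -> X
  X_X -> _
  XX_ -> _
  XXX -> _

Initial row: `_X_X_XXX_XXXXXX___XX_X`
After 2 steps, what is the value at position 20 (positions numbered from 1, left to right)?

_

XX_X___________X_X___X
___XX_________XX_XX_XX
position 20 holds _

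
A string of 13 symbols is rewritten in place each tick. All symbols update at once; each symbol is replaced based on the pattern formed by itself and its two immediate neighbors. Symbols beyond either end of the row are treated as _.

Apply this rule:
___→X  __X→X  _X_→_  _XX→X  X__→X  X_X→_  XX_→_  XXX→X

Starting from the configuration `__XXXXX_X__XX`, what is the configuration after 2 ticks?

XXXXX_XXXXX_X

tick 1: XXXXXX___XXX_
tick 2: XXXXX_XXXXX_X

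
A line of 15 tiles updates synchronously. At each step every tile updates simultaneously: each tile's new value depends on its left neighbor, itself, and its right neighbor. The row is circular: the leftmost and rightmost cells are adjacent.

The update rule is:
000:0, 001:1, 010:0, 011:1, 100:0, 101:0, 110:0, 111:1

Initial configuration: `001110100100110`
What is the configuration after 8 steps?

010011000111000

011100001001100
111000010011000
110000100110001
100001001100011
000010011000111
000100110001110
001001100011100
010011000111000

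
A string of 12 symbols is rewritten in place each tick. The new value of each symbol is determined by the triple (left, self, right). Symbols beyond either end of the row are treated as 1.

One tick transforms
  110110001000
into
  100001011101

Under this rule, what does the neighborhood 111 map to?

At position 0 the neighborhood is 111; the next row has 1 there.

1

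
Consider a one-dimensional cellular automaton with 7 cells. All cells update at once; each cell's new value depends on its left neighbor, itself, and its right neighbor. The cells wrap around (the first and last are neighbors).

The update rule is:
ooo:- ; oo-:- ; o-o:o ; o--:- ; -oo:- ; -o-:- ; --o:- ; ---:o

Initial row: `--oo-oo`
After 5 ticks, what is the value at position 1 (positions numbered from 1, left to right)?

----o--
ooo---o
----o--  (repeats tick 1; period 2)
tick 5: ----o--
position 1 holds -

-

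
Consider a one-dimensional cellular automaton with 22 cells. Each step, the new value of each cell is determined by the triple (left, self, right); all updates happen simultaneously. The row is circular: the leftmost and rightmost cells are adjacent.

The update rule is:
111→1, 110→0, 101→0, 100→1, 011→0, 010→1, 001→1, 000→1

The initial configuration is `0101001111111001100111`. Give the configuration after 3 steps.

0101110111110110011010
1100100011100001100011
1011111101011110011101

1011111101011110011101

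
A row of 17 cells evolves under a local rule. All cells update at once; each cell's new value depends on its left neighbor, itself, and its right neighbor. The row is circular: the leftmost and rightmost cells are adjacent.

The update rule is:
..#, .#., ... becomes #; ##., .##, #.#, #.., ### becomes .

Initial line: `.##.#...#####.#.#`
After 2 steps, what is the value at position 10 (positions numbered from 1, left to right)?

#

step 1: ....#.##......#.#
step 2: .####....######.#
position 10 holds #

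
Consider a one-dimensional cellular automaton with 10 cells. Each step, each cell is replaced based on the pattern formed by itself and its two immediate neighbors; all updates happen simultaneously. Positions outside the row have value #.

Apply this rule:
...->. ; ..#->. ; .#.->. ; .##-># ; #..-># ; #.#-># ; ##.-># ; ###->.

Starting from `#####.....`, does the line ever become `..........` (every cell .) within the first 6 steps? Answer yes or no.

....##....
#...###...
##..#.##..
.##..####.
####.#..##
...##.#.#.
step 6 is ...##.#.#., still not uniform .

no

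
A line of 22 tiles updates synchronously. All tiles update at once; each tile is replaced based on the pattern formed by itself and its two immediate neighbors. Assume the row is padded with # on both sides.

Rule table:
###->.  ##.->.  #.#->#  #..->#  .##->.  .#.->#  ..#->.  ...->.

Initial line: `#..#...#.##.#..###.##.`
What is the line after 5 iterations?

.#...#.##..##...##....

iteration 1: .#.##..##..###....#..#
iteration 2: ###..#...#....#...##..
iteration 3: ...#.##..##...##....#.
iteration 4: #..##..#...#....#...##
iteration 5: .#...#.##..##...##....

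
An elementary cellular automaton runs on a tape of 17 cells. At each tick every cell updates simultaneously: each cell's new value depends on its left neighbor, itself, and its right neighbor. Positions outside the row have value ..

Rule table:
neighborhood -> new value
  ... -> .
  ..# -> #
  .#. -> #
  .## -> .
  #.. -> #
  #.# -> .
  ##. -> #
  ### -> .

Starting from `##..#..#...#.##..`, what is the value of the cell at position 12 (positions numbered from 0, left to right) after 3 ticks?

.

.########.##..##.
#.......#..###.##
##.....####..#..#
position 12 holds .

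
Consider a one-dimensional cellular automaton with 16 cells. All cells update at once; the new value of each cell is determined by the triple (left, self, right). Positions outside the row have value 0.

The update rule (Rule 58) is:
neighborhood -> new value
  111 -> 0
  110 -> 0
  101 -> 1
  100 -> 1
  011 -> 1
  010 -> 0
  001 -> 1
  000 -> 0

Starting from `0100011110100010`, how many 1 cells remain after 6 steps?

8

1010110001010101
0101101010101010
1011010101010101
0110101010101010
1101010101010101
1010101010101010
count of 1: 8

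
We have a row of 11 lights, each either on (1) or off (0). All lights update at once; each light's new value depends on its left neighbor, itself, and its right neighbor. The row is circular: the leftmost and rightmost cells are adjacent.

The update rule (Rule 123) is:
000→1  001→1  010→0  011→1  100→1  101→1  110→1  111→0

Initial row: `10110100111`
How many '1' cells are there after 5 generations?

generation 1: 11111011100
generation 2: 10001110111
generation 3: 11111011100  (repeats generation 1; period 2)
generation 5: 11111011100
count of 1: 8

8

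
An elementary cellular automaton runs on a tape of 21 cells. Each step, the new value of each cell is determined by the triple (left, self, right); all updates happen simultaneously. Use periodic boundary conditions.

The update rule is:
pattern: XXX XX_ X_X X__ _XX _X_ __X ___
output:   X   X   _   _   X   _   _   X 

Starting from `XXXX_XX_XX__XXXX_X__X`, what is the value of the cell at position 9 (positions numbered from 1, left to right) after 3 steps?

X

XXXX_XX_XX__XXXX____X
XXXX_XX_XX__XXXX_XX_X
XXXX_XX_XX__XXXX_XX_X
position 9 holds X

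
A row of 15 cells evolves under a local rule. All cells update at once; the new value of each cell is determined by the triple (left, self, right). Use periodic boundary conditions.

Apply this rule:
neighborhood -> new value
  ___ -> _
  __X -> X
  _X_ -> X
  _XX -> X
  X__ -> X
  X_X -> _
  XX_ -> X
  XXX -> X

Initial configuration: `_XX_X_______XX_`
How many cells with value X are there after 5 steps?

XXX_XX_____XXXX
XXX_XXX___XXXXX
XXX_XXXX_XXXXXX
XXX_XXXX_XXXXXX  (fixed point — unchanged through step 5)
count of X: 13

13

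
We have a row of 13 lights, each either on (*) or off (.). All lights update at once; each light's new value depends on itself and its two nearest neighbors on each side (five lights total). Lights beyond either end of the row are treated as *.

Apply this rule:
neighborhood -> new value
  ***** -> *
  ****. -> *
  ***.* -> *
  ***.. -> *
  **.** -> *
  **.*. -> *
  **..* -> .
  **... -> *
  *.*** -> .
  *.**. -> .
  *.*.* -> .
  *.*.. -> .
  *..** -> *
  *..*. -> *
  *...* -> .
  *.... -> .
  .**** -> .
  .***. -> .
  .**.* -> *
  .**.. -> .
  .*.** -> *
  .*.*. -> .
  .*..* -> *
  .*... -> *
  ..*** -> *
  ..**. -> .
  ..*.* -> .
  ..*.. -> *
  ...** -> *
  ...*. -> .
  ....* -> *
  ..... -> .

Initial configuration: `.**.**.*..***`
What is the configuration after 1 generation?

*.**.**.***.*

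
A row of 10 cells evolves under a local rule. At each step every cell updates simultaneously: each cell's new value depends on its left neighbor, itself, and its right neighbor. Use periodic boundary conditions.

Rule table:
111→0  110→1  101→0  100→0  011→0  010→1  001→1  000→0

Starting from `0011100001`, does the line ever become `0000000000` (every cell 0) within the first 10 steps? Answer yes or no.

no

step 1: 0100100011
step 2: 0101100101
step 3: 0100101101
step 4: 0101100101  (repeats step 2; period 2)
step 10: 0101100101
step 10 is 0101100101, still not uniform 0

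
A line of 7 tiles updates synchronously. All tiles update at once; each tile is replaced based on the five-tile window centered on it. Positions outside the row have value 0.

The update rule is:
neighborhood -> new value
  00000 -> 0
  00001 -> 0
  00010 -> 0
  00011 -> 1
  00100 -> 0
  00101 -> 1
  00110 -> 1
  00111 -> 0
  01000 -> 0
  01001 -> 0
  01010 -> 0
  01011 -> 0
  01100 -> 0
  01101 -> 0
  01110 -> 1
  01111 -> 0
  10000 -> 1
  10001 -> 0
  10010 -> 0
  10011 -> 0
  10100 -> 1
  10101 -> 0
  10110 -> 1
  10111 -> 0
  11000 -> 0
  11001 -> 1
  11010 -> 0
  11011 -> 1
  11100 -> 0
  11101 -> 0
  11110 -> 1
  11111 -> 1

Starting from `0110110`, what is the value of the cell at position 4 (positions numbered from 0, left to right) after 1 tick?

1

1101100
position 4 holds 1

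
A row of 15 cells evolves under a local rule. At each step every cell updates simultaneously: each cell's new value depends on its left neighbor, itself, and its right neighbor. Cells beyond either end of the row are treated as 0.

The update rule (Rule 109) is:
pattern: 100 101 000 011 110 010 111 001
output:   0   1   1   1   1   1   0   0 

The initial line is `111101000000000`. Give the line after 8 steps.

step 1: 100111011111111
step 2: 100101110000001
step 3: 100111010111101
step 4: 100101111100111
step 5: 100111000100101
step 6: 100101010100111
step 7: 100111111100101
step 8: 100100000100111

100100000100111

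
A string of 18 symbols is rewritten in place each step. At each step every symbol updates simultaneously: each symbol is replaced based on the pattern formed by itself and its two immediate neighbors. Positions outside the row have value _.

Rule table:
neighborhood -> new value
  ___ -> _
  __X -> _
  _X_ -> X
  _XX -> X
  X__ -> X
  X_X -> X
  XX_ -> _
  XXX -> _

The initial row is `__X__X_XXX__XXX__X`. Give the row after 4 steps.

__XX_XXX__X_X__X_X
__X_XX__X_XXXX_XXX
__XXX_X_XXX___XX__
__X__XXXX__X__X_X_

__X__XXXX__X__X_X_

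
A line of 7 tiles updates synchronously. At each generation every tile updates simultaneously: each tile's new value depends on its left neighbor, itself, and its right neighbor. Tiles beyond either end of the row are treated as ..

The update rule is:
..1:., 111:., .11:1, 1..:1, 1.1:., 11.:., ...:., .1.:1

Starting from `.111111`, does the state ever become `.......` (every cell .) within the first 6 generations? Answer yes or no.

generation 1: .1.....
generation 2: .11....
generation 3: .1.1...
generation 4: .1.11..
generation 5: .1.1.1.
generation 6: .1.1.11
generation 6 is .1.1.11, still not uniform .

no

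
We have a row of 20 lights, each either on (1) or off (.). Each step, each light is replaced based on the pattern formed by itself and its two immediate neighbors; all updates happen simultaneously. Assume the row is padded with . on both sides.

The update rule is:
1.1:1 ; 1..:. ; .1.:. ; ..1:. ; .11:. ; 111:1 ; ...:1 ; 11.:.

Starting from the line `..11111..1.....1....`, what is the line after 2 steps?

....1..111..1..1..1.

step 1: 1..111.....111...111
step 2: ....1..111..1..1..1.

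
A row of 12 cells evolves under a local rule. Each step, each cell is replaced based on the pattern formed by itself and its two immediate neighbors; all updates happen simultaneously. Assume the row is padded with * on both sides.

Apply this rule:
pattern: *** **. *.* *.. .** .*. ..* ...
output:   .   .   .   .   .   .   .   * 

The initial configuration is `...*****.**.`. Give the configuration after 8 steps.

.*..........
...********.
.*..........  (repeats step 1; period 2)
step 8: ...********.

...********.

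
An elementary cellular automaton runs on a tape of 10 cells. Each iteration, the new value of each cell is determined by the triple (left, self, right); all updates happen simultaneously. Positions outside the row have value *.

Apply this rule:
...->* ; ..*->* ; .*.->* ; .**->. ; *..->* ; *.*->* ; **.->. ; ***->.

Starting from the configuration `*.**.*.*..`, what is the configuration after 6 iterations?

****......

.*..******
****......
....******
****......  (repeats iteration 2; period 2)
iteration 6: ****......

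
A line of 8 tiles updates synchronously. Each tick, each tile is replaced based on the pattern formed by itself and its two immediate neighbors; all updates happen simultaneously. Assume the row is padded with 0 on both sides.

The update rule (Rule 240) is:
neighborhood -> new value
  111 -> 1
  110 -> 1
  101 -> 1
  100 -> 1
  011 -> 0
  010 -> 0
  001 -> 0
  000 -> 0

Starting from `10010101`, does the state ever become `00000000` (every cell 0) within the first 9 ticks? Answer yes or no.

yes

01001010
00100101
00010010
00001001
00000100
00000010
00000001
00000000
all cells are 0 at tick 8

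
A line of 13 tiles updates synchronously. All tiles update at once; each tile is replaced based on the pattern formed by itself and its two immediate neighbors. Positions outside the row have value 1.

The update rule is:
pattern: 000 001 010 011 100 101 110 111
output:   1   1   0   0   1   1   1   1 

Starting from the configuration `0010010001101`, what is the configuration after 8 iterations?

1101101110110
1110110111011
1111011011101
1111101101110
1111110110111
1111111011011
1111111101101
1111111110110

1111111110110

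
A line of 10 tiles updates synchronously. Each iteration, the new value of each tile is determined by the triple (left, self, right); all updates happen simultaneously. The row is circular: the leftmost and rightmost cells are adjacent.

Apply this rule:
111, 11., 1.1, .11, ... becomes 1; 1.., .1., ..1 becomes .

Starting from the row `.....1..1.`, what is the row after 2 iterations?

1111......
1111.1111.

1111.1111.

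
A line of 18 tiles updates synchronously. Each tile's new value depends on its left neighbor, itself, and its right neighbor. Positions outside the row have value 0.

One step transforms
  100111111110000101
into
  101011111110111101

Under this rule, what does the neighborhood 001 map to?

At position 2 the neighborhood is 001; the next row has 1 there.

1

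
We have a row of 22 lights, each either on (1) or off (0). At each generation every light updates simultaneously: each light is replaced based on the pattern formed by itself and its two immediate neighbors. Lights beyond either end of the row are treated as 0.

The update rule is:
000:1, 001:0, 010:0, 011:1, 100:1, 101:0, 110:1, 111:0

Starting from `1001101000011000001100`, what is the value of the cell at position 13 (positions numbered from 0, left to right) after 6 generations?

0

generation 1: 0101100111011111101111
generation 2: 0001110101010000101001
generation 3: 1101010000001110000100
generation 4: 1100001111101011110011
generation 5: 1111101000100010011011
generation 6: 1000100110011001011011
position 13 holds 0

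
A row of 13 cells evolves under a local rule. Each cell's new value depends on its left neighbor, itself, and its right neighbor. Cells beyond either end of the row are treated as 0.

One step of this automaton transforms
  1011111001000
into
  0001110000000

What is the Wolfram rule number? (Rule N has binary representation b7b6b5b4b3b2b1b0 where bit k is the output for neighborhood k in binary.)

position 3: 111 → 1  (bit 7 = 1)
position 6: 110 → 0  (bit 6 = 0)
position 1: 101 → 0  (bit 5 = 0)
position 7: 100 → 0  (bit 4 = 0)
position 2: 011 → 0  (bit 3 = 0)
position 0: 010 → 0  (bit 2 = 0)
position 8: 001 → 0  (bit 1 = 0)
position 11: 000 → 0  (bit 0 = 0)
bits b7..b0 = 10000000 = 128

128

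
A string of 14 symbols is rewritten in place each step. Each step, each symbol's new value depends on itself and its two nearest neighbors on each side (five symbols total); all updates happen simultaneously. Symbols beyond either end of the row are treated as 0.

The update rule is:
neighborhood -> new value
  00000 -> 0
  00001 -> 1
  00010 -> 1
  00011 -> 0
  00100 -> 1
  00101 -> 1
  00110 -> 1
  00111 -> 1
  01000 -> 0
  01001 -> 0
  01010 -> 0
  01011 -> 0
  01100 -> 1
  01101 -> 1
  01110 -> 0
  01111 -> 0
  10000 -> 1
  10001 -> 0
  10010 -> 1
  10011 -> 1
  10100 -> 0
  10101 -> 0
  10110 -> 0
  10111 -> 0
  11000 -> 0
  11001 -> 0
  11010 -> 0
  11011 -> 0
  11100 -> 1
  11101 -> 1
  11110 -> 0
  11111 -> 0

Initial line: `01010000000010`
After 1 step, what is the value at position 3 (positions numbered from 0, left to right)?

0

11000100001110
position 3 holds 0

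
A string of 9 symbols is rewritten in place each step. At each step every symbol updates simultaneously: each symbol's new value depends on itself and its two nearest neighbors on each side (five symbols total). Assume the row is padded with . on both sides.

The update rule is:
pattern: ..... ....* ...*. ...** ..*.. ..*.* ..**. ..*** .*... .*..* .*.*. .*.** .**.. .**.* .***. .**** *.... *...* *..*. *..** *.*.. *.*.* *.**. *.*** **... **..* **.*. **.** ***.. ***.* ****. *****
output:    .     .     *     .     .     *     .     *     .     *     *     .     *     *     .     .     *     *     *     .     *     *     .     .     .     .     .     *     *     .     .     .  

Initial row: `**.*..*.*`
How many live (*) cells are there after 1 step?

.*.******
count of *: 7

7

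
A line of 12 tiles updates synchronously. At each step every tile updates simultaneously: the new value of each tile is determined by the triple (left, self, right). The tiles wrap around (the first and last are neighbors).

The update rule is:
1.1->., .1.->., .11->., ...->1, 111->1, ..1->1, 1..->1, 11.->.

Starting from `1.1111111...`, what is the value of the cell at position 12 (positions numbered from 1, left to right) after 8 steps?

1

...11111.111
111.111...1.
.1...1.111..
1.111...1.11
...1.111...1
111...1.111.
.1.111...1..
1...1.111.11
position 12 holds 1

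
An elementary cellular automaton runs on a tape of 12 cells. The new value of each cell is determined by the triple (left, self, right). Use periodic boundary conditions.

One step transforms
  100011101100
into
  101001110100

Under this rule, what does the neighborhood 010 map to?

At position 0 the neighborhood is 010; the next row has 1 there.

1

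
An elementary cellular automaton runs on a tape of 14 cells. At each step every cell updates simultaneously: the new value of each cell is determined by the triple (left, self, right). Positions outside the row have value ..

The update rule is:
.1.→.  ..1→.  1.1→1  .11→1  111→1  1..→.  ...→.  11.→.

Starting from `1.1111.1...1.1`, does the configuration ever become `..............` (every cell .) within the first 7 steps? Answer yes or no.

yes

.1111.1.....1.
.111.1........
.11.1.........
.1.1..........
..1...........
..............
all cells are . at step 6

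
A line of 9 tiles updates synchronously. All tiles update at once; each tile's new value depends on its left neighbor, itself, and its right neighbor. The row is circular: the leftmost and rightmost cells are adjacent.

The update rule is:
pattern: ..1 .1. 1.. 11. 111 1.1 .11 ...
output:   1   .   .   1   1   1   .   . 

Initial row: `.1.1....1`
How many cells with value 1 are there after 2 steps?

1.1....1.
.1....1.1
count of 1: 3

3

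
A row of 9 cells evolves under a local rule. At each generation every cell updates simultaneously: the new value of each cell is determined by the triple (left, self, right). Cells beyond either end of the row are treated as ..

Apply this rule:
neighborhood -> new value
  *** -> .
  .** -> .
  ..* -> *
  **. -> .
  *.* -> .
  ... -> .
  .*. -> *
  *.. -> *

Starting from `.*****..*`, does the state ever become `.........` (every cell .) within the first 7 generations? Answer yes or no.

generation 1: *.....***
generation 2: **...*...
generation 3: ..*.***..
generation 4: .**....*.
generation 5: *..*..***
generation 6: ******...
generation 7: ......*..
generation 7 is ......*.., still not uniform .

no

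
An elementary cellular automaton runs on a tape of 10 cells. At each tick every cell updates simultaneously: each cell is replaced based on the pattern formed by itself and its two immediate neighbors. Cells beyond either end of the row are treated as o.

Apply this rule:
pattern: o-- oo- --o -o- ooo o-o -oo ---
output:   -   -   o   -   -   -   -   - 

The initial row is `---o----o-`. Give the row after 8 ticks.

---o--o--o

--o----o--
-o----o--o
-----o--o-
----o--o--
---o--o--o
--o--o--o-
-o--o--o--
---o--o--o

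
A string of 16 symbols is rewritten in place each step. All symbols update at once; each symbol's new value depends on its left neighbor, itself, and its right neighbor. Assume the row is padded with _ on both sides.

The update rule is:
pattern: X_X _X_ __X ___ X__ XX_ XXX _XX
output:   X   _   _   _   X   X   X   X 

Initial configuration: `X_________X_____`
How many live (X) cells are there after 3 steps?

step 1: _X_________X____
step 2: __X_________X___
step 3: ___X_________X__
count of X: 2

2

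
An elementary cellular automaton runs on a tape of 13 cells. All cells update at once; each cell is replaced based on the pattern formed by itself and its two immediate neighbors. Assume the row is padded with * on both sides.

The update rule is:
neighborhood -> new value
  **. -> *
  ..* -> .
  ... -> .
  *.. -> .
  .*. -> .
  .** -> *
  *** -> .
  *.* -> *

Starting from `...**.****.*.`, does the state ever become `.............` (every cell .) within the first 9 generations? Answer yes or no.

generation 1: ...****..**.*
generation 2: ...*..*..****
generation 3: .........*...
generation 4: .............
all cells are . at generation 4

yes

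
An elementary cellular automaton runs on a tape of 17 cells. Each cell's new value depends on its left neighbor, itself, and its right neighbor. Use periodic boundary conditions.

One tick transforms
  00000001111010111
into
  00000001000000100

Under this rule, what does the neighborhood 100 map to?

0

At position 0 the neighborhood is 100; the next row has 0 there.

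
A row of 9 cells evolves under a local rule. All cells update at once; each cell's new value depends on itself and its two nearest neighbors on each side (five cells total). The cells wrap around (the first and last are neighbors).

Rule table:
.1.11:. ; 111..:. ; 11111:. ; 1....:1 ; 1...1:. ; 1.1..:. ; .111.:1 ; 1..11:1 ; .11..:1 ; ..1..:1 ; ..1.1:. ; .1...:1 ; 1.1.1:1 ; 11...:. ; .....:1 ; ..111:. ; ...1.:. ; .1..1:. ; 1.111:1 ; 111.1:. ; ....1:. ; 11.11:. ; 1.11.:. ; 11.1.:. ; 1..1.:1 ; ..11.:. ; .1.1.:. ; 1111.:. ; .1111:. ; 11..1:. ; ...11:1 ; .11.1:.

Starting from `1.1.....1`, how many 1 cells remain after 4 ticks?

...111.1.
1.1.1...1
..1..1.1.
..1.1...1
count of 1: 3

3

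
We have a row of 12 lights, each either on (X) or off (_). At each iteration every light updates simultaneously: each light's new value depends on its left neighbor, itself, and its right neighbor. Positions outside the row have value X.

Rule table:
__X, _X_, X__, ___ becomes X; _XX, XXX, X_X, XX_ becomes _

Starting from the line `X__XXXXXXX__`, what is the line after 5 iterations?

XXX_______XX

_XX_______XX
___XXXXXXX__
XXX_______XX
___XXXXXXX__  (repeats iteration 2; period 2)
iteration 5: XXX_______XX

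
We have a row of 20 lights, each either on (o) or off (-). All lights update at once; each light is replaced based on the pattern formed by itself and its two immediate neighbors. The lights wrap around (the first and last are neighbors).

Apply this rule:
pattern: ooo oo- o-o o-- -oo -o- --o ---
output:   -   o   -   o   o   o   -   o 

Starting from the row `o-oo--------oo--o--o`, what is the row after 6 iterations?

o-ooooooooo-ooo-oo-o
o-o-------o-o-o-oo-o
o-ooooooo-o-o-o-oo-o
o-o-----o-o-o-o-oo-o
o-ooooo-o-o-o-o-oo-o
o-o---o-o-o-o-o-oo-o

o-o---o-o-o-o-o-oo-o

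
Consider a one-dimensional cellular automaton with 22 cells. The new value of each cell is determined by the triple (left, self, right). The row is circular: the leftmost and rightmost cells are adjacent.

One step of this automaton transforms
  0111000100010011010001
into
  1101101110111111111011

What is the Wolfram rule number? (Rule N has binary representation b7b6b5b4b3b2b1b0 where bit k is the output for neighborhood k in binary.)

position 2: 111 → 0  (bit 7 = 0)
position 3: 110 → 1  (bit 6 = 1)
position 0: 101 → 1  (bit 5 = 1)
position 4: 100 → 1  (bit 4 = 1)
position 1: 011 → 1  (bit 3 = 1)
position 7: 010 → 1  (bit 2 = 1)
position 6: 001 → 1  (bit 1 = 1)
position 5: 000 → 0  (bit 0 = 0)
bits b7..b0 = 01111110 = 126

126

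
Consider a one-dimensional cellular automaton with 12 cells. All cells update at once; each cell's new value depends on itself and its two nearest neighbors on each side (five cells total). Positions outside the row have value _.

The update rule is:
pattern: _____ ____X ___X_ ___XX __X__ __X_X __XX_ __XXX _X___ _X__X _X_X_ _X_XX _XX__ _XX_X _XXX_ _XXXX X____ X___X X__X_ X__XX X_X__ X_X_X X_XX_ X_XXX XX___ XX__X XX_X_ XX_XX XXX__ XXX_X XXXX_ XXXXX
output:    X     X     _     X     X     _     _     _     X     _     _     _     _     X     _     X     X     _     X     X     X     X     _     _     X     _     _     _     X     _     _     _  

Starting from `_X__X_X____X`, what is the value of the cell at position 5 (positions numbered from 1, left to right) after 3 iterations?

_

iteration 1: _X_X__XXXX_X
iteration 2: ___X_X_X___X
iteration 3: XX___X_XX__X
position 5 holds _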